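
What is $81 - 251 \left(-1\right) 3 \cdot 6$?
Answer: $4599$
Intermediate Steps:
$81 - 251 \left(-1\right) 3 \cdot 6 = 81 - 251 \left(\left(-3\right) 6\right) = 81 - -4518 = 81 + 4518 = 4599$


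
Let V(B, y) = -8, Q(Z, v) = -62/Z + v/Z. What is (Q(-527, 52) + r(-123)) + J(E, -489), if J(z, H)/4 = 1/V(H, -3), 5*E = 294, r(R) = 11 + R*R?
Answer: 15957053/1054 ≈ 15140.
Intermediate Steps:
r(R) = 11 + R²
E = 294/5 (E = (⅕)*294 = 294/5 ≈ 58.800)
J(z, H) = -½ (J(z, H) = 4/(-8) = 4*(-⅛) = -½)
(Q(-527, 52) + r(-123)) + J(E, -489) = ((-62 + 52)/(-527) + (11 + (-123)²)) - ½ = (-1/527*(-10) + (11 + 15129)) - ½ = (10/527 + 15140) - ½ = 7978790/527 - ½ = 15957053/1054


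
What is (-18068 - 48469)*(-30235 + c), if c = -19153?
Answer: 3286129356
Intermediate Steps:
(-18068 - 48469)*(-30235 + c) = (-18068 - 48469)*(-30235 - 19153) = -66537*(-49388) = 3286129356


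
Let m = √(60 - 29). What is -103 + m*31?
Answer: -103 + 31*√31 ≈ 69.601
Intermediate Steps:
m = √31 ≈ 5.5678
-103 + m*31 = -103 + √31*31 = -103 + 31*√31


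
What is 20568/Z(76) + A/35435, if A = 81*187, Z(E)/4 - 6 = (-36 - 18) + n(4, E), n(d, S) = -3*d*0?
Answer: -30246619/283480 ≈ -106.70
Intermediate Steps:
n(d, S) = 0
Z(E) = -192 (Z(E) = 24 + 4*((-36 - 18) + 0) = 24 + 4*(-54 + 0) = 24 + 4*(-54) = 24 - 216 = -192)
A = 15147
20568/Z(76) + A/35435 = 20568/(-192) + 15147/35435 = 20568*(-1/192) + 15147*(1/35435) = -857/8 + 15147/35435 = -30246619/283480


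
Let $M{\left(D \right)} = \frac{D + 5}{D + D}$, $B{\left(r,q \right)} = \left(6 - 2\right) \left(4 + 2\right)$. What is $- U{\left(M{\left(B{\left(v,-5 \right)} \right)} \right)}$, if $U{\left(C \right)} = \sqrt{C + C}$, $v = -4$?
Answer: $- \frac{\sqrt{174}}{12} \approx -1.0992$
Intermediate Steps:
$B{\left(r,q \right)} = 24$ ($B{\left(r,q \right)} = 4 \cdot 6 = 24$)
$M{\left(D \right)} = \frac{5 + D}{2 D}$
$U{\left(C \right)} = \sqrt{2} \sqrt{C}$ ($U{\left(C \right)} = \sqrt{2 C} = \sqrt{2} \sqrt{C}$)
$- U{\left(M{\left(B{\left(v,-5 \right)} \right)} \right)} = - \sqrt{2} \sqrt{\frac{5 + 24}{2 \cdot 24}} = - \sqrt{2} \sqrt{\frac{1}{2} \cdot \frac{1}{24} \cdot 29} = - \sqrt{2} \sqrt{\frac{29}{48}} = - \sqrt{2} \frac{\sqrt{87}}{12} = - \frac{\sqrt{174}}{12}$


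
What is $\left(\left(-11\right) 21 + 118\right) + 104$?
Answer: $-9$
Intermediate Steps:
$\left(\left(-11\right) 21 + 118\right) + 104 = \left(-231 + 118\right) + 104 = -113 + 104 = -9$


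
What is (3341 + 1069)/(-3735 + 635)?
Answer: -441/310 ≈ -1.4226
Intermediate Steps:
(3341 + 1069)/(-3735 + 635) = 4410/(-3100) = 4410*(-1/3100) = -441/310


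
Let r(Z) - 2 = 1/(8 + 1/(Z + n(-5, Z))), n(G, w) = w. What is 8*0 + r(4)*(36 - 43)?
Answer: -966/65 ≈ -14.862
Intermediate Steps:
r(Z) = 2 + 1/(8 + 1/(2*Z)) (r(Z) = 2 + 1/(8 + 1/(Z + Z)) = 2 + 1/(8 + 1/(2*Z)))
8*0 + r(4)*(36 - 43) = 8*0 + (2*(1 + 17*4)/(1 + 16*4))*(36 - 43) = 0 + (2*(1 + 68)/(1 + 64))*(-7) = 0 + (2*69/65)*(-7) = 0 + (2*(1/65)*69)*(-7) = 0 + (138/65)*(-7) = 0 - 966/65 = -966/65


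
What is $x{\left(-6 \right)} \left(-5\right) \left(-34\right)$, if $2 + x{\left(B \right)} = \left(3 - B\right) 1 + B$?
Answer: $170$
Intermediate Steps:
$x{\left(B \right)} = 1$ ($x{\left(B \right)} = -2 + \left(\left(3 - B\right) 1 + B\right) = -2 + \left(\left(3 - B\right) + B\right) = -2 + 3 = 1$)
$x{\left(-6 \right)} \left(-5\right) \left(-34\right) = 1 \left(-5\right) \left(-34\right) = \left(-5\right) \left(-34\right) = 170$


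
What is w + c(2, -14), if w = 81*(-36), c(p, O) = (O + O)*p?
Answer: -2972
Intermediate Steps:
c(p, O) = 2*O*p (c(p, O) = (2*O)*p = 2*O*p)
w = -2916
w + c(2, -14) = -2916 + 2*(-14)*2 = -2916 - 56 = -2972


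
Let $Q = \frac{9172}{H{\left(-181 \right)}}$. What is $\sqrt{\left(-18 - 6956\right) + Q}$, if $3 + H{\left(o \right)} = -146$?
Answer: $\frac{i \sqrt{156196402}}{149} \approx 83.878 i$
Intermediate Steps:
$H{\left(o \right)} = -149$ ($H{\left(o \right)} = -3 - 146 = -149$)
$Q = - \frac{9172}{149}$ ($Q = \frac{9172}{-149} = 9172 \left(- \frac{1}{149}\right) = - \frac{9172}{149} \approx -61.557$)
$\sqrt{\left(-18 - 6956\right) + Q} = \sqrt{\left(-18 - 6956\right) - \frac{9172}{149}} = \sqrt{-6974 - \frac{9172}{149}} = \sqrt{- \frac{1048298}{149}} = \frac{i \sqrt{156196402}}{149}$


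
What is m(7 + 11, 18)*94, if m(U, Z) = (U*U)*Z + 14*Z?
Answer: 571896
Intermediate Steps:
m(U, Z) = 14*Z + Z*U² (m(U, Z) = U²*Z + 14*Z = Z*U² + 14*Z = 14*Z + Z*U²)
m(7 + 11, 18)*94 = (18*(14 + (7 + 11)²))*94 = (18*(14 + 18²))*94 = (18*(14 + 324))*94 = (18*338)*94 = 6084*94 = 571896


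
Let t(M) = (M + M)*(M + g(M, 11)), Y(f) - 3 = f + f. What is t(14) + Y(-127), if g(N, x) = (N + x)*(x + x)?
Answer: 15541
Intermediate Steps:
g(N, x) = 2*x*(N + x) (g(N, x) = (N + x)*(2*x) = 2*x*(N + x))
Y(f) = 3 + 2*f (Y(f) = 3 + (f + f) = 3 + 2*f)
t(M) = 2*M*(242 + 23*M) (t(M) = (M + M)*(M + 2*11*(M + 11)) = (2*M)*(M + 2*11*(11 + M)) = (2*M)*(M + (242 + 22*M)) = (2*M)*(242 + 23*M) = 2*M*(242 + 23*M))
t(14) + Y(-127) = 2*14*(242 + 23*14) + (3 + 2*(-127)) = 2*14*(242 + 322) + (3 - 254) = 2*14*564 - 251 = 15792 - 251 = 15541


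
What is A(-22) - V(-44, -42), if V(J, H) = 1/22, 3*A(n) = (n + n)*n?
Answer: 21293/66 ≈ 322.62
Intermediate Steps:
A(n) = 2*n²/3 (A(n) = ((n + n)*n)/3 = ((2*n)*n)/3 = (2*n²)/3 = 2*n²/3)
V(J, H) = 1/22
A(-22) - V(-44, -42) = (⅔)*(-22)² - 1*1/22 = (⅔)*484 - 1/22 = 968/3 - 1/22 = 21293/66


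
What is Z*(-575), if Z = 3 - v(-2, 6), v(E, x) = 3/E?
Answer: -5175/2 ≈ -2587.5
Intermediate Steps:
Z = 9/2 (Z = 3 - 3/(-2) = 3 - 3*(-1)/2 = 3 - 1*(-3/2) = 3 + 3/2 = 9/2 ≈ 4.5000)
Z*(-575) = (9/2)*(-575) = -5175/2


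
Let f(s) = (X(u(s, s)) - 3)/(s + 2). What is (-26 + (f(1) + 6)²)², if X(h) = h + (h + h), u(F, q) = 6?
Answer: 9025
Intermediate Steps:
X(h) = 3*h (X(h) = h + 2*h = 3*h)
f(s) = 15/(2 + s) (f(s) = (3*6 - 3)/(s + 2) = (18 - 3)/(2 + s) = 15/(2 + s))
(-26 + (f(1) + 6)²)² = (-26 + (15/(2 + 1) + 6)²)² = (-26 + (15/3 + 6)²)² = (-26 + (15*(⅓) + 6)²)² = (-26 + (5 + 6)²)² = (-26 + 11²)² = (-26 + 121)² = 95² = 9025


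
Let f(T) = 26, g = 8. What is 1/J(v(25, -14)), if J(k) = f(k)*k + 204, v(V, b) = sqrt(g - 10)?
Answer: 51/10742 - 13*I*sqrt(2)/21484 ≈ 0.0047477 - 0.00085574*I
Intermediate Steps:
v(V, b) = I*sqrt(2) (v(V, b) = sqrt(8 - 10) = sqrt(-2) = I*sqrt(2))
J(k) = 204 + 26*k (J(k) = 26*k + 204 = 204 + 26*k)
1/J(v(25, -14)) = 1/(204 + 26*(I*sqrt(2))) = 1/(204 + 26*I*sqrt(2))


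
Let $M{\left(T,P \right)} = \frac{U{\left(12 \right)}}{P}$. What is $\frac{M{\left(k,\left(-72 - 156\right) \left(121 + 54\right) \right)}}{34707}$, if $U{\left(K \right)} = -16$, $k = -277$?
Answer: $\frac{4}{346202325} \approx 1.1554 \cdot 10^{-8}$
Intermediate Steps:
$M{\left(T,P \right)} = - \frac{16}{P}$
$\frac{M{\left(k,\left(-72 - 156\right) \left(121 + 54\right) \right)}}{34707} = \frac{\left(-16\right) \frac{1}{\left(-72 - 156\right) \left(121 + 54\right)}}{34707} = - \frac{16}{\left(-228\right) 175} \cdot \frac{1}{34707} = - \frac{16}{-39900} \cdot \frac{1}{34707} = \left(-16\right) \left(- \frac{1}{39900}\right) \frac{1}{34707} = \frac{4}{9975} \cdot \frac{1}{34707} = \frac{4}{346202325}$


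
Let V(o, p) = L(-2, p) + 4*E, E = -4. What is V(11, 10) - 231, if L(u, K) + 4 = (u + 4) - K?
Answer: -259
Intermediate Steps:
L(u, K) = u - K (L(u, K) = -4 + ((u + 4) - K) = -4 + ((4 + u) - K) = -4 + (4 + u - K) = u - K)
V(o, p) = -18 - p (V(o, p) = (-2 - p) + 4*(-4) = (-2 - p) - 16 = -18 - p)
V(11, 10) - 231 = (-18 - 1*10) - 231 = (-18 - 10) - 231 = -28 - 231 = -259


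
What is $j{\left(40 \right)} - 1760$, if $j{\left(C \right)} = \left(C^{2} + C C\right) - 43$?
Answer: $1397$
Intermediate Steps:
$j{\left(C \right)} = -43 + 2 C^{2}$ ($j{\left(C \right)} = \left(C^{2} + C^{2}\right) - 43 = 2 C^{2} - 43 = -43 + 2 C^{2}$)
$j{\left(40 \right)} - 1760 = \left(-43 + 2 \cdot 40^{2}\right) - 1760 = \left(-43 + 2 \cdot 1600\right) - 1760 = \left(-43 + 3200\right) - 1760 = 3157 - 1760 = 1397$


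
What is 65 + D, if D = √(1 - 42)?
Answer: 65 + I*√41 ≈ 65.0 + 6.4031*I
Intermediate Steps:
D = I*√41 (D = √(-41) = I*√41 ≈ 6.4031*I)
65 + D = 65 + I*√41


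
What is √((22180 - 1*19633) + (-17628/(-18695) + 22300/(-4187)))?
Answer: √15578935990605568315/78275965 ≈ 50.424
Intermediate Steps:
√((22180 - 1*19633) + (-17628/(-18695) + 22300/(-4187))) = √((22180 - 19633) + (-17628*(-1/18695) + 22300*(-1/4187))) = √(2547 + (17628/18695 - 22300/4187)) = √(2547 - 343090064/78275965) = √(199025792791/78275965) = √15578935990605568315/78275965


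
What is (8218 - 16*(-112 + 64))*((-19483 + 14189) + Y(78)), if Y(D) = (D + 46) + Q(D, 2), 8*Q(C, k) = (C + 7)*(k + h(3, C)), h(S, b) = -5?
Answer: -186976195/4 ≈ -4.6744e+7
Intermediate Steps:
Q(C, k) = (-5 + k)*(7 + C)/8 (Q(C, k) = ((C + 7)*(k - 5))/8 = ((7 + C)*(-5 + k))/8 = ((-5 + k)*(7 + C))/8 = (-5 + k)*(7 + C)/8)
Y(D) = 347/8 + 5*D/8 (Y(D) = (D + 46) + (-35/8 - 5*D/8 + (7/8)*2 + (⅛)*D*2) = (46 + D) + (-35/8 - 5*D/8 + 7/4 + D/4) = (46 + D) + (-21/8 - 3*D/8) = 347/8 + 5*D/8)
(8218 - 16*(-112 + 64))*((-19483 + 14189) + Y(78)) = (8218 - 16*(-112 + 64))*((-19483 + 14189) + (347/8 + (5/8)*78)) = (8218 - 16*(-48))*(-5294 + (347/8 + 195/4)) = (8218 + 768)*(-5294 + 737/8) = 8986*(-41615/8) = -186976195/4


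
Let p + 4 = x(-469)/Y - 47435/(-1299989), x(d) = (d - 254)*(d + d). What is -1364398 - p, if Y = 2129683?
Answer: -3777413738879075069/2768564473487 ≈ -1.3644e+6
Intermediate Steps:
x(d) = 2*d*(-254 + d) (x(d) = (-254 + d)*(2*d) = 2*d*(-254 + d))
p = -10091617640757/2768564473487 (p = -4 + ((2*(-469)*(-254 - 469))/2129683 - 47435/(-1299989)) = -4 + ((2*(-469)*(-723))*(1/2129683) - 47435*(-1/1299989)) = -4 + (678174*(1/2129683) + 47435/1299989) = -4 + (678174/2129683 + 47435/1299989) = -4 + 982640253191/2768564473487 = -10091617640757/2768564473487 ≈ -3.6451)
-1364398 - p = -1364398 - 1*(-10091617640757/2768564473487) = -1364398 + 10091617640757/2768564473487 = -3777413738879075069/2768564473487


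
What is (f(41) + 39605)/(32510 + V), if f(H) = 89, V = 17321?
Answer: 39694/49831 ≈ 0.79657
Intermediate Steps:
(f(41) + 39605)/(32510 + V) = (89 + 39605)/(32510 + 17321) = 39694/49831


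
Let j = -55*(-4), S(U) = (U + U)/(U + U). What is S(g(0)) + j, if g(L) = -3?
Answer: 221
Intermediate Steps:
S(U) = 1 (S(U) = (2*U)/((2*U)) = (2*U)*(1/(2*U)) = 1)
j = 220
S(g(0)) + j = 1 + 220 = 221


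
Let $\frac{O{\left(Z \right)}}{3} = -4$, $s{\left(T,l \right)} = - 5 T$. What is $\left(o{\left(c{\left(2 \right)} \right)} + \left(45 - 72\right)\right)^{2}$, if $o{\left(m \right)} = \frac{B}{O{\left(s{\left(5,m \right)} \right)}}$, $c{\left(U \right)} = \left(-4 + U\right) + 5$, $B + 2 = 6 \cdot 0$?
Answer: $\frac{25921}{36} \approx 720.03$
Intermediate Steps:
$O{\left(Z \right)} = -12$ ($O{\left(Z \right)} = 3 \left(-4\right) = -12$)
$B = -2$ ($B = -2 + 6 \cdot 0 = -2 + 0 = -2$)
$c{\left(U \right)} = 1 + U$
$o{\left(m \right)} = \frac{1}{6}$ ($o{\left(m \right)} = - \frac{2}{-12} = \left(-2\right) \left(- \frac{1}{12}\right) = \frac{1}{6}$)
$\left(o{\left(c{\left(2 \right)} \right)} + \left(45 - 72\right)\right)^{2} = \left(\frac{1}{6} + \left(45 - 72\right)\right)^{2} = \left(\frac{1}{6} - 27\right)^{2} = \left(- \frac{161}{6}\right)^{2} = \frac{25921}{36}$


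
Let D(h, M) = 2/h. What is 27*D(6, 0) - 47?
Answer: -38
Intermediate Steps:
27*D(6, 0) - 47 = 27*(2/6) - 47 = 27*(2*(⅙)) - 47 = 27*(⅓) - 47 = 9 - 47 = -38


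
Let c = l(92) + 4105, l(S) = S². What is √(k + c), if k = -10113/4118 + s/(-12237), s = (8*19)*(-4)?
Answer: √31910983155841229022/50391966 ≈ 112.10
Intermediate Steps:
s = -608 (s = 152*(-4) = -608)
c = 12569 (c = 92² + 4105 = 8464 + 4105 = 12569)
k = -121249037/50391966 (k = -10113/4118 - 608/(-12237) = -10113*1/4118 - 608*(-1/12237) = -10113/4118 + 608/12237 = -121249037/50391966 ≈ -2.4061)
√(k + c) = √(-121249037/50391966 + 12569) = √(633255371617/50391966) = √31910983155841229022/50391966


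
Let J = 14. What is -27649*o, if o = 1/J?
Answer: -27649/14 ≈ -1974.9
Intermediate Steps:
o = 1/14 ≈ 0.071429
-27649*o = -27649*1/14 = -27649/14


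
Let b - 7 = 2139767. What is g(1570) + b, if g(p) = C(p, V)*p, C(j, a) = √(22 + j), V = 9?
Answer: 2139774 + 3140*√398 ≈ 2.2024e+6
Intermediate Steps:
b = 2139774 (b = 7 + 2139767 = 2139774)
g(p) = p*√(22 + p) (g(p) = √(22 + p)*p = p*√(22 + p))
g(1570) + b = 1570*√(22 + 1570) + 2139774 = 1570*√1592 + 2139774 = 1570*(2*√398) + 2139774 = 3140*√398 + 2139774 = 2139774 + 3140*√398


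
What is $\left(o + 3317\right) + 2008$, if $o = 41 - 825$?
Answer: $4541$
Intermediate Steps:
$o = -784$
$\left(o + 3317\right) + 2008 = \left(-784 + 3317\right) + 2008 = 2533 + 2008 = 4541$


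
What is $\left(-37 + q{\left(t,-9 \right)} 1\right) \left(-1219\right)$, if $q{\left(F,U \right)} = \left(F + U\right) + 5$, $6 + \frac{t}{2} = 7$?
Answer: $47541$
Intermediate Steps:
$t = 2$ ($t = -12 + 2 \cdot 7 = -12 + 14 = 2$)
$q{\left(F,U \right)} = 5 + F + U$
$\left(-37 + q{\left(t,-9 \right)} 1\right) \left(-1219\right) = \left(-37 + \left(5 + 2 - 9\right) 1\right) \left(-1219\right) = \left(-37 - 2\right) \left(-1219\right) = \left(-39\right) \left(-1219\right) = 47541$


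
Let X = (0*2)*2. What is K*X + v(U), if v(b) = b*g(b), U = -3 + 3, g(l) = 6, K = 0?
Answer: 0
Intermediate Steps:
U = 0
v(b) = 6*b (v(b) = b*6 = 6*b)
X = 0 (X = 0*2 = 0)
K*X + v(U) = 0*0 + 6*0 = 0 + 0 = 0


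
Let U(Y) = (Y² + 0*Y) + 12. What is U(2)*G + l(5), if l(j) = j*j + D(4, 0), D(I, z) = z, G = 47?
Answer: 777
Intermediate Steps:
U(Y) = 12 + Y² (U(Y) = (Y² + 0) + 12 = Y² + 12 = 12 + Y²)
l(j) = j² (l(j) = j*j + 0 = j² + 0 = j²)
U(2)*G + l(5) = (12 + 2²)*47 + 5² = (12 + 4)*47 + 25 = 16*47 + 25 = 752 + 25 = 777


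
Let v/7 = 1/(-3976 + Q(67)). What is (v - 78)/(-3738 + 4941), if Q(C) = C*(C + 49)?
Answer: -296081/4566588 ≈ -0.064836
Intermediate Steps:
Q(C) = C*(49 + C)
v = 7/3796 (v = 7/(-3976 + 67*(49 + 67)) = 7/(-3976 + 67*116) = 7/(-3976 + 7772) = 7/3796 ≈ 0.0018440)
(v - 78)/(-3738 + 4941) = (7/3796 - 78)/(-3738 + 4941) = -296081/3796/1203 = -296081/3796*1/1203 = -296081/4566588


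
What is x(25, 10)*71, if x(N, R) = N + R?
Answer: 2485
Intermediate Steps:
x(25, 10)*71 = (25 + 10)*71 = 35*71 = 2485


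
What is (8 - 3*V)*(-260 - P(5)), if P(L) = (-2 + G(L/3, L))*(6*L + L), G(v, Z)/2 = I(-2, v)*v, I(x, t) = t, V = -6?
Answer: -89960/9 ≈ -9995.6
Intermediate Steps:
G(v, Z) = 2*v² (G(v, Z) = 2*(v*v) = 2*v²)
P(L) = 7*L*(-2 + 2*L²/9) (P(L) = (-2 + 2*(L/3)²)*(6*L + L) = (-2 + 2*(L*(⅓))²)*(7*L) = (-2 + 2*(L/3)²)*(7*L) = (-2 + 2*(L²/9))*(7*L) = (-2 + 2*L²/9)*(7*L) = 7*L*(-2 + 2*L²/9))
(8 - 3*V)*(-260 - P(5)) = (8 - 3*(-6))*(-260 - 14*5*(-9 + 5²)/9) = (8 + 18)*(-260 - 14*5*(-9 + 25)/9) = 26*(-260 - 14*5*16/9) = 26*(-260 - 1*1120/9) = 26*(-260 - 1120/9) = 26*(-3460/9) = -89960/9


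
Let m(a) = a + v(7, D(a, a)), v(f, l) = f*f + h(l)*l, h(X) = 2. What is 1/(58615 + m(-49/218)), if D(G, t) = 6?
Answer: 218/12791319 ≈ 1.7043e-5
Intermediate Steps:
v(f, l) = f² + 2*l (v(f, l) = f*f + 2*l = f² + 2*l)
m(a) = 61 + a (m(a) = a + (7² + 2*6) = a + (49 + 12) = a + 61 = 61 + a)
1/(58615 + m(-49/218)) = 1/(58615 + (61 - 49/218)) = 1/(58615 + 13249/218) = 1/(12791319/218) = 218/12791319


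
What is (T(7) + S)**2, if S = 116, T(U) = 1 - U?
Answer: 12100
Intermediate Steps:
(T(7) + S)**2 = ((1 - 1*7) + 116)**2 = ((1 - 7) + 116)**2 = (-6 + 116)**2 = 110**2 = 12100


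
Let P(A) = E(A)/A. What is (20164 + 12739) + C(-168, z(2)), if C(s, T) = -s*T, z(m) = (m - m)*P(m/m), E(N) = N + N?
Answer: 32903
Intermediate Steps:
E(N) = 2*N
P(A) = 2 (P(A) = (2*A)/A = 2)
z(m) = 0 (z(m) = (m - m)*2 = 0*2 = 0)
C(s, T) = -T*s
(20164 + 12739) + C(-168, z(2)) = (20164 + 12739) - 1*0*(-168) = 32903 + 0 = 32903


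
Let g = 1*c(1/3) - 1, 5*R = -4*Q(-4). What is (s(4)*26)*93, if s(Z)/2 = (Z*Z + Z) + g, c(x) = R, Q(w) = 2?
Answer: 420732/5 ≈ 84146.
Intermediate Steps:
R = -8/5 (R = (-4*2)/5 = (⅕)*(-8) = -8/5 ≈ -1.6000)
c(x) = -8/5
g = -13/5 (g = 1*(-8/5) - 1 = -8/5 - 1 = -13/5 ≈ -2.6000)
s(Z) = -26/5 + 2*Z + 2*Z² (s(Z) = 2*((Z*Z + Z) - 13/5) = 2*((Z² + Z) - 13/5) = 2*((Z + Z²) - 13/5) = 2*(-13/5 + Z + Z²) = -26/5 + 2*Z + 2*Z²)
(s(4)*26)*93 = ((-26/5 + 2*4 + 2*4²)*26)*93 = ((-26/5 + 8 + 2*16)*26)*93 = ((-26/5 + 8 + 32)*26)*93 = ((174/5)*26)*93 = (4524/5)*93 = 420732/5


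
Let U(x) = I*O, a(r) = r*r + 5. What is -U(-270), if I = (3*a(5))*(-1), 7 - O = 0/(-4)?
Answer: 630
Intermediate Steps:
a(r) = 5 + r**2 (a(r) = r**2 + 5 = 5 + r**2)
O = 7 (O = 7 - 0/(-4) = 7 - 0*(-1)/4 = 7 - 1*0 = 7 + 0 = 7)
I = -90 (I = (3*(5 + 5**2))*(-1) = (3*(5 + 25))*(-1) = (3*30)*(-1) = 90*(-1) = -90)
U(x) = -630 (U(x) = -90*7 = -630)
-U(-270) = -1*(-630) = 630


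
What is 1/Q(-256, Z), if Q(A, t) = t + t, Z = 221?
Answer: 1/442 ≈ 0.0022624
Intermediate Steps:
Q(A, t) = 2*t
1/Q(-256, Z) = 1/(2*221) = 1/442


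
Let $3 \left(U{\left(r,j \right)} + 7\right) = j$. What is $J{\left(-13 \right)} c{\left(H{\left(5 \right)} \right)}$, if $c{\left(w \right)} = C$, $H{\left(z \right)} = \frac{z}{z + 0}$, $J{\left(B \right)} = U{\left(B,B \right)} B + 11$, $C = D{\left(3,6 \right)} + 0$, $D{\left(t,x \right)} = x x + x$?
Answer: $6650$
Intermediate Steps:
$D{\left(t,x \right)} = x + x^{2}$ ($D{\left(t,x \right)} = x^{2} + x = x + x^{2}$)
$U{\left(r,j \right)} = -7 + \frac{j}{3}$
$C = 42$ ($C = 6 \left(1 + 6\right) + 0 = 6 \cdot 7 + 0 = 42 + 0 = 42$)
$J{\left(B \right)} = 11 + B \left(-7 + \frac{B}{3}\right)$ ($J{\left(B \right)} = \left(-7 + \frac{B}{3}\right) B + 11 = B \left(-7 + \frac{B}{3}\right) + 11 = 11 + B \left(-7 + \frac{B}{3}\right)$)
$H{\left(z \right)} = 1$ ($H{\left(z \right)} = \frac{z}{z} = 1$)
$c{\left(w \right)} = 42$
$J{\left(-13 \right)} c{\left(H{\left(5 \right)} \right)} = \left(11 + \frac{1}{3} \left(-13\right) \left(-21 - 13\right)\right) 42 = \left(11 + \frac{1}{3} \left(-13\right) \left(-34\right)\right) 42 = \left(11 + \frac{442}{3}\right) 42 = \frac{475}{3} \cdot 42 = 6650$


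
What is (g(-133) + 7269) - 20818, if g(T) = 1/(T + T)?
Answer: -3604035/266 ≈ -13549.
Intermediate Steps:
g(T) = 1/(2*T)
(g(-133) + 7269) - 20818 = ((½)/(-133) + 7269) - 20818 = ((½)*(-1/133) + 7269) - 20818 = (-1/266 + 7269) - 20818 = 1933553/266 - 20818 = -3604035/266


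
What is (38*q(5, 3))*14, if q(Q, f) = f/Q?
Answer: 1596/5 ≈ 319.20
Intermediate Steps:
(38*q(5, 3))*14 = (38*(3/5))*14 = (38*(3*(⅕)))*14 = (38*(⅗))*14 = (114/5)*14 = 1596/5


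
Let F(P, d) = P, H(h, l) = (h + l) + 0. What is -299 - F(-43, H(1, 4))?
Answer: -256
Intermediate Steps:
H(h, l) = h + l
-299 - F(-43, H(1, 4)) = -299 - 1*(-43) = -299 + 43 = -256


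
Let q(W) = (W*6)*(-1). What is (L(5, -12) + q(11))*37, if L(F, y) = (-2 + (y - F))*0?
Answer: -2442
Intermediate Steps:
q(W) = -6*W (q(W) = (6*W)*(-1) = -6*W)
L(F, y) = 0 (L(F, y) = (-2 + y - F)*0 = 0)
(L(5, -12) + q(11))*37 = (0 - 6*11)*37 = (0 - 66)*37 = -66*37 = -2442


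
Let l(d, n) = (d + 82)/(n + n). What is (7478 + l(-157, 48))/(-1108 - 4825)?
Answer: -239271/189856 ≈ -1.2603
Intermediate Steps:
l(d, n) = (82 + d)/(2*n) (l(d, n) = (82 + d)/((2*n)) = (82 + d)*(1/(2*n)) = (82 + d)/(2*n))
(7478 + l(-157, 48))/(-1108 - 4825) = (7478 + (1/2)*(82 - 157)/48)/(-1108 - 4825) = (7478 + (1/2)*(1/48)*(-75))/(-5933) = (7478 - 25/32)*(-1/5933) = (239271/32)*(-1/5933) = -239271/189856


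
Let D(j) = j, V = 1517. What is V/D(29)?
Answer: 1517/29 ≈ 52.310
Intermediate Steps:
V/D(29) = 1517/29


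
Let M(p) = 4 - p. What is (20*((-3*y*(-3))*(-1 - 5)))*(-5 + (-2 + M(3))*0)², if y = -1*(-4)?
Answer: -108000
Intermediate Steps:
y = 4
(20*((-3*y*(-3))*(-1 - 5)))*(-5 + (-2 + M(3))*0)² = (20*((-3*4*(-3))*(-1 - 5)))*(-5 + (-2 + (4 - 1*3))*0)² = (20*(-12*(-3)*(-6)))*(-5 + (-2 + (4 - 3))*0)² = (20*(36*(-6)))*(-5 + (-2 + 1)*0)² = (20*(-216))*(-5 - 1*0)² = -4320*(-5 + 0)² = -4320*(-5)² = -4320*25 = -108000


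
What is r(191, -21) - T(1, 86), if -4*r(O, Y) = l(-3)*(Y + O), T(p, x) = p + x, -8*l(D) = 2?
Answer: -611/8 ≈ -76.375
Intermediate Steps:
l(D) = -¼ (l(D) = -⅛*2 = -¼)
r(O, Y) = O/16 + Y/16 (r(O, Y) = -(-1)*(Y + O)/16 = -(-1)*(O + Y)/16 = -(-O/4 - Y/4)/4 = O/16 + Y/16)
r(191, -21) - T(1, 86) = ((1/16)*191 + (1/16)*(-21)) - (1 + 86) = (191/16 - 21/16) - 1*87 = 85/8 - 87 = -611/8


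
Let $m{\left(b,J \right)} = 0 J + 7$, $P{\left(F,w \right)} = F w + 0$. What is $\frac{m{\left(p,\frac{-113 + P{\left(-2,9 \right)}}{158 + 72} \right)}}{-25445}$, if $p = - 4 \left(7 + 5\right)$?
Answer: $- \frac{1}{3635} \approx -0.0002751$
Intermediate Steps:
$P{\left(F,w \right)} = F w$
$p = -48$ ($p = \left(-4\right) 12 = -48$)
$m{\left(b,J \right)} = 7$ ($m{\left(b,J \right)} = 0 + 7 = 7$)
$\frac{m{\left(p,\frac{-113 + P{\left(-2,9 \right)}}{158 + 72} \right)}}{-25445} = \frac{7}{-25445} = 7 \left(- \frac{1}{25445}\right) = - \frac{1}{3635}$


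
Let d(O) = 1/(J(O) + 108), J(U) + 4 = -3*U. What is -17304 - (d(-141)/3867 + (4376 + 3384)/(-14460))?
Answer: -2832784989551/163712023 ≈ -17303.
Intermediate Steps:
J(U) = -4 - 3*U
d(O) = 1/(104 - 3*O) (d(O) = 1/((-4 - 3*O) + 108) = 1/(104 - 3*O))
-17304 - (d(-141)/3867 + (4376 + 3384)/(-14460)) = -17304 - (-1/(-104 + 3*(-141))/3867 + (4376 + 3384)/(-14460)) = -17304 - (-1/(-104 - 423)*(1/3867) + 7760*(-1/14460)) = -17304 - (-1/(-527)*(1/3867) - 388/723) = -17304 - (-1*(-1/527)*(1/3867) - 388/723) = -17304 - ((1/527)*(1/3867) - 388/723) = -17304 - (1/2037909 - 388/723) = -17304 - 1*(-87856441/163712023) = -17304 + 87856441/163712023 = -2832784989551/163712023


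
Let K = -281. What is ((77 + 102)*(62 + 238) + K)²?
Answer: 2853589561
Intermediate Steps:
((77 + 102)*(62 + 238) + K)² = ((77 + 102)*(62 + 238) - 281)² = (179*300 - 281)² = (53700 - 281)² = 53419² = 2853589561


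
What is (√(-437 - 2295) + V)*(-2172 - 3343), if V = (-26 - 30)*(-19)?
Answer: -5867960 - 11030*I*√683 ≈ -5.868e+6 - 2.8826e+5*I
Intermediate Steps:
V = 1064 (V = -56*(-19) = 1064)
(√(-437 - 2295) + V)*(-2172 - 3343) = (√(-437 - 2295) + 1064)*(-2172 - 3343) = (√(-2732) + 1064)*(-5515) = (2*I*√683 + 1064)*(-5515) = (1064 + 2*I*√683)*(-5515) = -5867960 - 11030*I*√683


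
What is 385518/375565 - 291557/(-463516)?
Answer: 288192365993/174080386540 ≈ 1.6555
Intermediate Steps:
385518/375565 - 291557/(-463516) = 385518*(1/375565) - 291557*(-1/463516) = 385518/375565 + 291557/463516 = 288192365993/174080386540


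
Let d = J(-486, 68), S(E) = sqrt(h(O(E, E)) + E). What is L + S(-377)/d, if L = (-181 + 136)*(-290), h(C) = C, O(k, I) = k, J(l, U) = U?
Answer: 13050 + I*sqrt(754)/68 ≈ 13050.0 + 0.40381*I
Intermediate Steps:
S(E) = sqrt(2)*sqrt(E) (S(E) = sqrt(E + E) = sqrt(2*E) = sqrt(2)*sqrt(E))
d = 68
L = 13050 (L = -45*(-290) = 13050)
L + S(-377)/d = 13050 + (sqrt(2)*sqrt(-377))/68 = 13050 + (sqrt(2)*(I*sqrt(377)))*(1/68) = 13050 + (I*sqrt(754))*(1/68) = 13050 + I*sqrt(754)/68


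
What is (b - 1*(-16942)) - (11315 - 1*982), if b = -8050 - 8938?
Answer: -10379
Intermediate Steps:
b = -16988
(b - 1*(-16942)) - (11315 - 1*982) = (-16988 - 1*(-16942)) - (11315 - 1*982) = (-16988 + 16942) - (11315 - 982) = -46 - 1*10333 = -46 - 10333 = -10379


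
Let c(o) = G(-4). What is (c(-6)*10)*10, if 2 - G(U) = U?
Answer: 600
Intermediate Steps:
G(U) = 2 - U
c(o) = 6 (c(o) = 2 - 1*(-4) = 2 + 4 = 6)
(c(-6)*10)*10 = (6*10)*10 = 60*10 = 600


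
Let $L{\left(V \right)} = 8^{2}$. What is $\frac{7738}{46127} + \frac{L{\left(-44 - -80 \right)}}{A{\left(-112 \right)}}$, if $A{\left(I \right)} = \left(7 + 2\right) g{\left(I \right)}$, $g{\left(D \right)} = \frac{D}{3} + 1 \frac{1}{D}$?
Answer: $- \frac{39372278}{1736266407} \approx -0.022676$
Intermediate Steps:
$g{\left(D \right)} = \frac{1}{D} + \frac{D}{3}$ ($g{\left(D \right)} = D \frac{1}{3} + \frac{1}{D} = \frac{D}{3} + \frac{1}{D} = \frac{1}{D} + \frac{D}{3}$)
$A{\left(I \right)} = 3 I + \frac{9}{I}$ ($A{\left(I \right)} = \left(7 + 2\right) \left(\frac{1}{I} + \frac{I}{3}\right) = 9 \left(\frac{1}{I} + \frac{I}{3}\right) = 3 I + \frac{9}{I}$)
$L{\left(V \right)} = 64$
$\frac{7738}{46127} + \frac{L{\left(-44 - -80 \right)}}{A{\left(-112 \right)}} = \frac{7738}{46127} + \frac{64}{3 \left(-112\right) + \frac{9}{-112}} = 7738 \cdot \frac{1}{46127} + \frac{64}{-336 + 9 \left(- \frac{1}{112}\right)} = \frac{7738}{46127} + \frac{64}{-336 - \frac{9}{112}} = \frac{7738}{46127} + \frac{64}{- \frac{37641}{112}} = \frac{7738}{46127} + 64 \left(- \frac{112}{37641}\right) = \frac{7738}{46127} - \frac{7168}{37641} = - \frac{39372278}{1736266407}$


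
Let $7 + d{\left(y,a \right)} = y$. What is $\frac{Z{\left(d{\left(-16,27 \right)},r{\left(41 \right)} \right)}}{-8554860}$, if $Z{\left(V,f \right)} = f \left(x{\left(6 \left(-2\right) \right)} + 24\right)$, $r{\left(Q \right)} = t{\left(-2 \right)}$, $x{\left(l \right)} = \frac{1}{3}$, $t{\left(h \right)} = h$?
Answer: $\frac{73}{12832290} \approx 5.6888 \cdot 10^{-6}$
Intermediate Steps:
$d{\left(y,a \right)} = -7 + y$
$x{\left(l \right)} = \frac{1}{3}$
$r{\left(Q \right)} = -2$
$Z{\left(V,f \right)} = \frac{73 f}{3}$ ($Z{\left(V,f \right)} = f \left(\frac{1}{3} + 24\right) = f \frac{73}{3} = \frac{73 f}{3}$)
$\frac{Z{\left(d{\left(-16,27 \right)},r{\left(41 \right)} \right)}}{-8554860} = \frac{\frac{73}{3} \left(-2\right)}{-8554860} = \left(- \frac{146}{3}\right) \left(- \frac{1}{8554860}\right) = \frac{73}{12832290}$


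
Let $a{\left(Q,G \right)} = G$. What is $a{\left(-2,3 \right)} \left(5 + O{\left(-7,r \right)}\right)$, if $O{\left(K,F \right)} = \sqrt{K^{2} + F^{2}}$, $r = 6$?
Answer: $15 + 3 \sqrt{85} \approx 42.659$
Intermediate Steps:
$O{\left(K,F \right)} = \sqrt{F^{2} + K^{2}}$
$a{\left(-2,3 \right)} \left(5 + O{\left(-7,r \right)}\right) = 3 \left(5 + \sqrt{6^{2} + \left(-7\right)^{2}}\right) = 3 \left(5 + \sqrt{36 + 49}\right) = 3 \left(5 + \sqrt{85}\right) = 15 + 3 \sqrt{85}$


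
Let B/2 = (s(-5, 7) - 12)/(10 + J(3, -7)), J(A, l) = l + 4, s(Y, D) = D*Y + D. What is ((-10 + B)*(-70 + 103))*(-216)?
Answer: 1069200/7 ≈ 1.5274e+5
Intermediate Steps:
s(Y, D) = D + D*Y
J(A, l) = 4 + l
B = -80/7 (B = 2*((7*(1 - 5) - 12)/(10 + (4 - 7))) = 2*((7*(-4) - 12)/(10 - 3)) = 2*((-28 - 12)/7) = 2*(-40*⅐) = 2*(-40/7) = -80/7 ≈ -11.429)
((-10 + B)*(-70 + 103))*(-216) = ((-10 - 80/7)*(-70 + 103))*(-216) = -150/7*33*(-216) = -4950/7*(-216) = 1069200/7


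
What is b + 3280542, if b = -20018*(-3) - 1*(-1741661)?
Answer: 5082257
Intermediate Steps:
b = 1801715 (b = 60054 + 1741661 = 1801715)
b + 3280542 = 1801715 + 3280542 = 5082257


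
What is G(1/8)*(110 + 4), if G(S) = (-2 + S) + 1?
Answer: -399/4 ≈ -99.750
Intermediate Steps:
G(S) = -1 + S
G(1/8)*(110 + 4) = (-1 + 1/8)*(110 + 4) = (-1 + ⅛)*114 = -7/8*114 = -399/4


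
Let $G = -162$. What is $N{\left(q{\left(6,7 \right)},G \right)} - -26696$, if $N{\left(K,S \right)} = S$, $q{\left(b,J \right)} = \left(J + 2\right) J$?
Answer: $26534$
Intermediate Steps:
$q{\left(b,J \right)} = J \left(2 + J\right)$ ($q{\left(b,J \right)} = \left(2 + J\right) J = J \left(2 + J\right)$)
$N{\left(q{\left(6,7 \right)},G \right)} - -26696 = -162 - -26696 = -162 + 26696 = 26534$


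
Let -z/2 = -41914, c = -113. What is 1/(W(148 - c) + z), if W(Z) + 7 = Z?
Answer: 1/84082 ≈ 1.1893e-5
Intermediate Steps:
W(Z) = -7 + Z
z = 83828 (z = -2*(-41914) = 83828)
1/(W(148 - c) + z) = 1/((-7 + (148 - 1*(-113))) + 83828) = 1/((-7 + (148 + 113)) + 83828) = 1/((-7 + 261) + 83828) = 1/(254 + 83828) = 1/84082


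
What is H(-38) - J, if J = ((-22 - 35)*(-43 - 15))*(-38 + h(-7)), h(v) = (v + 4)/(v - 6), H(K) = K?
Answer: 1622752/13 ≈ 1.2483e+5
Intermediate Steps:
h(v) = (4 + v)/(-6 + v)
J = -1623246/13 (J = ((-22 - 35)*(-43 - 15))*(-38 + (4 - 7)/(-6 - 7)) = (-57*(-58))*(-38 - 3/(-13)) = 3306*(-38 - 1/13*(-3)) = 3306*(-38 + 3/13) = 3306*(-491/13) = -1623246/13 ≈ -1.2487e+5)
H(-38) - J = -38 - 1*(-1623246/13) = -38 + 1623246/13 = 1622752/13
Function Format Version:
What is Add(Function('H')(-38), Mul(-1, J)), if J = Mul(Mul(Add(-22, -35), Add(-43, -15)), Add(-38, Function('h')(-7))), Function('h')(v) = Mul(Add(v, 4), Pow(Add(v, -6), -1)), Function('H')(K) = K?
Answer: Rational(1622752, 13) ≈ 1.2483e+5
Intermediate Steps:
Function('h')(v) = Mul(Pow(Add(-6, v), -1), Add(4, v)) (Function('h')(v) = Mul(Add(4, v), Pow(Add(-6, v), -1)) = Mul(Pow(Add(-6, v), -1), Add(4, v)))
J = Rational(-1623246, 13) (J = Mul(Mul(Add(-22, -35), Add(-43, -15)), Add(-38, Mul(Pow(Add(-6, -7), -1), Add(4, -7)))) = Mul(Mul(-57, -58), Add(-38, Mul(Pow(-13, -1), -3))) = Mul(3306, Add(-38, Mul(Rational(-1, 13), -3))) = Mul(3306, Add(-38, Rational(3, 13))) = Mul(3306, Rational(-491, 13)) = Rational(-1623246, 13) ≈ -1.2487e+5)
Add(Function('H')(-38), Mul(-1, J)) = Add(-38, Mul(-1, Rational(-1623246, 13))) = Add(-38, Rational(1623246, 13)) = Rational(1622752, 13)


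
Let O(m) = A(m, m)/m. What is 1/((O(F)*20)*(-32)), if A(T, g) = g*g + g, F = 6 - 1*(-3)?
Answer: -1/6400 ≈ -0.00015625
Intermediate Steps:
F = 9 (F = 6 + 3 = 9)
A(T, g) = g + g**2 (A(T, g) = g**2 + g = g + g**2)
O(m) = 1 + m (O(m) = (m*(1 + m))/m = 1 + m)
1/((O(F)*20)*(-32)) = 1/(((1 + 9)*20)*(-32)) = 1/((10*20)*(-32)) = 1/(200*(-32)) = 1/(-6400) = -1/6400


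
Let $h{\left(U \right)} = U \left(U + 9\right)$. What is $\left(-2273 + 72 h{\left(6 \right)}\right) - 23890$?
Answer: $-19683$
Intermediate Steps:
$h{\left(U \right)} = U \left(9 + U\right)$
$\left(-2273 + 72 h{\left(6 \right)}\right) - 23890 = \left(-2273 + 72 \cdot 6 \left(9 + 6\right)\right) - 23890 = \left(-2273 + 72 \cdot 6 \cdot 15\right) - 23890 = \left(-2273 + 72 \cdot 90\right) - 23890 = \left(-2273 + 6480\right) - 23890 = 4207 - 23890 = -19683$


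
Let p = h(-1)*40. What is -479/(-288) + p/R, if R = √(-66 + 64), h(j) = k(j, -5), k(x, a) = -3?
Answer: 479/288 + 60*I*√2 ≈ 1.6632 + 84.853*I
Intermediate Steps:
h(j) = -3
R = I*√2 (R = √(-2) = I*√2 ≈ 1.4142*I)
p = -120 (p = -3*40 = -120)
-479/(-288) + p/R = -479/(-288) - 120*(-I*√2/2) = -479*(-1/288) - (-60)*I*√2 = 479/288 + 60*I*√2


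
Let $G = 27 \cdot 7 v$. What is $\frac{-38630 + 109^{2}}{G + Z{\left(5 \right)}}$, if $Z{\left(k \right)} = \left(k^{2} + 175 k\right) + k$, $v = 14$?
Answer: $- \frac{26749}{3551} \approx -7.5328$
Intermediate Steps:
$Z{\left(k \right)} = k^{2} + 176 k$
$G = 2646$ ($G = 27 \cdot 7 \cdot 14 = 189 \cdot 14 = 2646$)
$\frac{-38630 + 109^{2}}{G + Z{\left(5 \right)}} = \frac{-38630 + 109^{2}}{2646 + 5 \left(176 + 5\right)} = \frac{-38630 + 11881}{2646 + 5 \cdot 181} = - \frac{26749}{2646 + 905} = - \frac{26749}{3551}$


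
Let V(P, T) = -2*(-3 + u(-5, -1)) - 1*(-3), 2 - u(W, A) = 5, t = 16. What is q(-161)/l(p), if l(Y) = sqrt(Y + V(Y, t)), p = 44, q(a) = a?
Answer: -161*sqrt(59)/59 ≈ -20.960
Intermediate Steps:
u(W, A) = -3 (u(W, A) = 2 - 1*5 = 2 - 5 = -3)
V(P, T) = 15 (V(P, T) = -2*(-3 - 3) - 1*(-3) = -2*(-6) + 3 = 12 + 3 = 15)
l(Y) = sqrt(15 + Y) (l(Y) = sqrt(Y + 15) = sqrt(15 + Y))
q(-161)/l(p) = -161/sqrt(15 + 44) = -161*sqrt(59)/59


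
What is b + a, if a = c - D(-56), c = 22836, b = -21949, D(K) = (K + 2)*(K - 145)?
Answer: -9967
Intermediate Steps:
D(K) = (-145 + K)*(2 + K) (D(K) = (2 + K)*(-145 + K) = (-145 + K)*(2 + K))
a = 11982 (a = 22836 - (-290 + (-56)² - 143*(-56)) = 22836 - (-290 + 3136 + 8008) = 22836 - 1*10854 = 22836 - 10854 = 11982)
b + a = -21949 + 11982 = -9967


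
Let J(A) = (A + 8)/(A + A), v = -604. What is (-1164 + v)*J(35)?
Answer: -38012/35 ≈ -1086.1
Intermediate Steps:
J(A) = (8 + A)/(2*A) (J(A) = (8 + A)/((2*A)) = (8 + A)*(1/(2*A)) = (8 + A)/(2*A))
(-1164 + v)*J(35) = (-1164 - 604)*((½)*(8 + 35)/35) = -884*43/35 = -1768*43/70 = -38012/35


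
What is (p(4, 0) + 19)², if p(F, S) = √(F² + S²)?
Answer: 529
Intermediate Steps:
(p(4, 0) + 19)² = (√(4² + 0²) + 19)² = (√(16 + 0) + 19)² = (√16 + 19)² = (4 + 19)² = 23² = 529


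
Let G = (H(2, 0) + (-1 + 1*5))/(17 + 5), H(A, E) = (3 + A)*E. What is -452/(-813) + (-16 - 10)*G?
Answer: -37304/8943 ≈ -4.1713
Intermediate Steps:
H(A, E) = E*(3 + A)
G = 2/11 (G = (0*(3 + 2) + (-1 + 1*5))/(17 + 5) = (0*5 + (-1 + 5))/22 = (0 + 4)*(1/22) = 4*(1/22) = 2/11 ≈ 0.18182)
-452/(-813) + (-16 - 10)*G = -452/(-813) + (-16 - 10)*(2/11) = -452*(-1/813) - 26*2/11 = 452/813 - 52/11 = -37304/8943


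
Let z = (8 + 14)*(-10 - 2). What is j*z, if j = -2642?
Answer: 697488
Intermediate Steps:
z = -264 (z = 22*(-12) = -264)
j*z = -2642*(-264) = 697488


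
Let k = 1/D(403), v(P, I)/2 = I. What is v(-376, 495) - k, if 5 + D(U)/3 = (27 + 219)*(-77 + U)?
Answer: 238167269/240573 ≈ 990.00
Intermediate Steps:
D(U) = -56841 + 738*U (D(U) = -15 + 3*((27 + 219)*(-77 + U)) = -15 + 3*(246*(-77 + U)) = -15 + 3*(-18942 + 246*U) = -15 + (-56826 + 738*U) = -56841 + 738*U)
v(P, I) = 2*I
k = 1/240573 (k = 1/(-56841 + 738*403) = 1/(-56841 + 297414) = 1/240573 ≈ 4.1567e-6)
v(-376, 495) - k = 2*495 - 1*1/240573 = 990 - 1/240573 = 238167269/240573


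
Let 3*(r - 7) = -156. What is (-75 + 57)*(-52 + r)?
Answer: 1746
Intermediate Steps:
r = -45 (r = 7 + (⅓)*(-156) = 7 - 52 = -45)
(-75 + 57)*(-52 + r) = (-75 + 57)*(-52 - 45) = -18*(-97) = 1746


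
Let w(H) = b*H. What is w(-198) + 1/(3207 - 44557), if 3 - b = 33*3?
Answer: 785980799/41350 ≈ 19008.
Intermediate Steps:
b = -96 (b = 3 - 33*3 = 3 - 1*99 = 3 - 99 = -96)
w(H) = -96*H
w(-198) + 1/(3207 - 44557) = -96*(-198) + 1/(3207 - 44557) = 19008 + 1/(-41350) = 19008 - 1/41350 = 785980799/41350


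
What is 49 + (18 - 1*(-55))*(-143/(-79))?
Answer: 14310/79 ≈ 181.14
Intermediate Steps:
49 + (18 - 1*(-55))*(-143/(-79)) = 49 + (18 + 55)*(-143*(-1/79)) = 49 + 73*(143/79) = 49 + 10439/79 = 14310/79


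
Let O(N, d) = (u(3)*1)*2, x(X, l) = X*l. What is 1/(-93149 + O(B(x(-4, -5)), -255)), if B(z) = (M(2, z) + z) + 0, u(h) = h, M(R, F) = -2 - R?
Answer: -1/93143 ≈ -1.0736e-5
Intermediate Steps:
B(z) = -4 + z (B(z) = ((-2 - 1*2) + z) + 0 = ((-2 - 2) + z) + 0 = (-4 + z) + 0 = -4 + z)
O(N, d) = 6 (O(N, d) = (3*1)*2 = 3*2 = 6)
1/(-93149 + O(B(x(-4, -5)), -255)) = 1/(-93149 + 6) = 1/(-93143) = -1/93143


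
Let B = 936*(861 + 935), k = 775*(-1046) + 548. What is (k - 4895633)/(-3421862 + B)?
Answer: 5705735/1740806 ≈ 3.2776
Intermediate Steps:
k = -810102 (k = -810650 + 548 = -810102)
B = 1681056 (B = 936*1796 = 1681056)
(k - 4895633)/(-3421862 + B) = (-810102 - 4895633)/(-3421862 + 1681056) = -5705735/(-1740806) = -5705735*(-1/1740806) = 5705735/1740806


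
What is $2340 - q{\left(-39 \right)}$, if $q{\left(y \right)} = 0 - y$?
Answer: $2301$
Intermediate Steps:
$q{\left(y \right)} = - y$
$2340 - q{\left(-39 \right)} = 2340 - \left(-1\right) \left(-39\right) = 2340 - 39 = 2301$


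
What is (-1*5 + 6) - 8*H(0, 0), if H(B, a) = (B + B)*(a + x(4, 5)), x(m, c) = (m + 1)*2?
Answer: 1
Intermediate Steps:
x(m, c) = 2 + 2*m (x(m, c) = (1 + m)*2 = 2 + 2*m)
H(B, a) = 2*B*(10 + a) (H(B, a) = (B + B)*(a + (2 + 2*4)) = (2*B)*(a + (2 + 8)) = (2*B)*(a + 10) = (2*B)*(10 + a) = 2*B*(10 + a))
(-1*5 + 6) - 8*H(0, 0) = (-1*5 + 6) - 16*0*(10 + 0) = (-5 + 6) - 16*0*10 = 1 - 8*0 = 1 + 0 = 1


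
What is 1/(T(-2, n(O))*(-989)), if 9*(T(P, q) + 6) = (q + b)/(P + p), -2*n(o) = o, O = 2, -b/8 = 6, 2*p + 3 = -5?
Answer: 54/271975 ≈ 0.00019855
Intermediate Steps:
p = -4 (p = -3/2 + (1/2)*(-5) = -3/2 - 5/2 = -4)
b = -48 (b = -8*6 = -48)
n(o) = -o/2
T(P, q) = -6 + (-48 + q)/(9*(-4 + P)) (T(P, q) = -6 + ((q - 48)/(P - 4))/9 = -6 + ((-48 + q)/(-4 + P))/9 = -6 + (-48 + q)/(9*(-4 + P)))
1/(T(-2, n(O))*(-989)) = 1/(((168 - 1/2*2 - 54*(-2))/(9*(-4 - 2)))*(-989)) = 1/(((1/9)*(168 - 1 + 108)/(-6))*(-989)) = 1/(((1/9)*(-1/6)*275)*(-989)) = 1/(-275/54*(-989)) = 1/(271975/54) = 54/271975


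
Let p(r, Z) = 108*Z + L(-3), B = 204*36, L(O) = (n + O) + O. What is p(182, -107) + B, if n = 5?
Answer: -4213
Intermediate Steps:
L(O) = 5 + 2*O (L(O) = (5 + O) + O = 5 + 2*O)
B = 7344
p(r, Z) = -1 + 108*Z (p(r, Z) = 108*Z + (5 + 2*(-3)) = 108*Z + (5 - 6) = 108*Z - 1 = -1 + 108*Z)
p(182, -107) + B = (-1 + 108*(-107)) + 7344 = (-1 - 11556) + 7344 = -11557 + 7344 = -4213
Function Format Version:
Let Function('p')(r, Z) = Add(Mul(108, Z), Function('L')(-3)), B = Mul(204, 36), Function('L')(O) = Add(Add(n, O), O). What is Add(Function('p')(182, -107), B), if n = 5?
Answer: -4213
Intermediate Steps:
Function('L')(O) = Add(5, Mul(2, O)) (Function('L')(O) = Add(Add(5, O), O) = Add(5, Mul(2, O)))
B = 7344
Function('p')(r, Z) = Add(-1, Mul(108, Z)) (Function('p')(r, Z) = Add(Mul(108, Z), Add(5, Mul(2, -3))) = Add(Mul(108, Z), Add(5, -6)) = Add(Mul(108, Z), -1) = Add(-1, Mul(108, Z)))
Add(Function('p')(182, -107), B) = Add(Add(-1, Mul(108, -107)), 7344) = Add(Add(-1, -11556), 7344) = Add(-11557, 7344) = -4213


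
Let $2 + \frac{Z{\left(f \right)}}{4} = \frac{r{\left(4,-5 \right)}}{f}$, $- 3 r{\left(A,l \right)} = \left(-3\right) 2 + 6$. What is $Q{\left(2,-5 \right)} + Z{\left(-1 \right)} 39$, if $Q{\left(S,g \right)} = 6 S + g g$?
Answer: $-275$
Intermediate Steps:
$r{\left(A,l \right)} = 0$ ($r{\left(A,l \right)} = - \frac{\left(-3\right) 2 + 6}{3} = - \frac{-6 + 6}{3} = \left(- \frac{1}{3}\right) 0 = 0$)
$Z{\left(f \right)} = -8$ ($Z{\left(f \right)} = -8 + 4 \frac{0}{f} = -8 + 4 \cdot 0 = -8 + 0 = -8$)
$Q{\left(S,g \right)} = g^{2} + 6 S$ ($Q{\left(S,g \right)} = 6 S + g^{2} = g^{2} + 6 S$)
$Q{\left(2,-5 \right)} + Z{\left(-1 \right)} 39 = \left(\left(-5\right)^{2} + 6 \cdot 2\right) - 312 = \left(25 + 12\right) - 312 = 37 - 312 = -275$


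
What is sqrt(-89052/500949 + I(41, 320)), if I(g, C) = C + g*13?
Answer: sqrt(23779517189145)/166983 ≈ 29.203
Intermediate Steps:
I(g, C) = C + 13*g
sqrt(-89052/500949 + I(41, 320)) = sqrt(-89052/500949 + (320 + 13*41)) = sqrt(-89052*1/500949 + (320 + 533)) = sqrt(-29684/166983 + 853) = sqrt(142406815/166983) = sqrt(23779517189145)/166983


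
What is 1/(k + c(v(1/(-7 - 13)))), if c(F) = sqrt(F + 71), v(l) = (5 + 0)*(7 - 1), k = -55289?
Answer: -55289/3056873420 - sqrt(101)/3056873420 ≈ -1.8090e-5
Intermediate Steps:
v(l) = 30 (v(l) = 5*6 = 30)
c(F) = sqrt(71 + F)
1/(k + c(v(1/(-7 - 13)))) = 1/(-55289 + sqrt(71 + 30)) = 1/(-55289 + sqrt(101))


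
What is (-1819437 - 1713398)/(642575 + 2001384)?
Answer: -3532835/2643959 ≈ -1.3362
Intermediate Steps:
(-1819437 - 1713398)/(642575 + 2001384) = -3532835/2643959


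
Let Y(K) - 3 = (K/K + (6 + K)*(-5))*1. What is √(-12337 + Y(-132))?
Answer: I*√11703 ≈ 108.18*I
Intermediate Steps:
Y(K) = -26 - 5*K (Y(K) = 3 + (K/K + (6 + K)*(-5))*1 = 3 + (1 + (-30 - 5*K))*1 = 3 + (-29 - 5*K)*1 = 3 + (-29 - 5*K) = -26 - 5*K)
√(-12337 + Y(-132)) = √(-12337 + (-26 - 5*(-132))) = √(-12337 + (-26 + 660)) = √(-12337 + 634) = √(-11703) = I*√11703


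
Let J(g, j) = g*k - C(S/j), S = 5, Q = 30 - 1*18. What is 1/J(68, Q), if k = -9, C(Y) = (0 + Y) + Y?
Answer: -6/3677 ≈ -0.0016318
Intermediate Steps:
Q = 12 (Q = 30 - 18 = 12)
C(Y) = 2*Y (C(Y) = Y + Y = 2*Y)
J(g, j) = -10/j - 9*g (J(g, j) = g*(-9) - 2*5/j = -9*g - 10/j = -10/j - 9*g)
1/J(68, Q) = 1/(-10/12 - 9*68) = 1/(-10*1/12 - 612) = 1/(-5/6 - 612) = 1/(-3677/6) = -6/3677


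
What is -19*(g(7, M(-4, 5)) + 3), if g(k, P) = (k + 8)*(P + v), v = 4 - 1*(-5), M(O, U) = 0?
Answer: -2622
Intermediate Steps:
v = 9 (v = 4 + 5 = 9)
g(k, P) = (8 + k)*(9 + P) (g(k, P) = (k + 8)*(P + 9) = (8 + k)*(9 + P))
-19*(g(7, M(-4, 5)) + 3) = -19*((72 + 8*0 + 9*7 + 0*7) + 3) = -19*((72 + 0 + 63 + 0) + 3) = -19*(135 + 3) = -19*138 = -2622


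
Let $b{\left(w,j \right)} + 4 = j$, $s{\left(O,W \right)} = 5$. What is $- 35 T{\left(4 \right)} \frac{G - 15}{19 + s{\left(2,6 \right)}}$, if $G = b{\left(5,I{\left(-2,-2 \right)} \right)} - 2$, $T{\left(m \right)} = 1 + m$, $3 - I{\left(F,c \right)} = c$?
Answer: $\frac{350}{3} \approx 116.67$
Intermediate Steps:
$I{\left(F,c \right)} = 3 - c$
$b{\left(w,j \right)} = -4 + j$
$G = -1$ ($G = \left(-4 + \left(3 - -2\right)\right) - 2 = \left(-4 + \left(3 + 2\right)\right) - 2 = \left(-4 + 5\right) - 2 = 1 - 2 = -1$)
$- 35 T{\left(4 \right)} \frac{G - 15}{19 + s{\left(2,6 \right)}} = - 35 \left(1 + 4\right) \frac{-1 - 15}{19 + 5} = \left(-35\right) 5 \left(- \frac{16}{24}\right) = - 175 \left(\left(-16\right) \frac{1}{24}\right) = \left(-175\right) \left(- \frac{2}{3}\right) = \frac{350}{3}$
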